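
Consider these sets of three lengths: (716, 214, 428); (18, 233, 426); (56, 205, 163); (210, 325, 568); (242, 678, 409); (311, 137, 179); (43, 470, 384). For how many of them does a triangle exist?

(214,428,716): 214+428 ≤ 716 → not valid
(18,233,426): 18+233 ≤ 426 → not valid
(56,163,205): 56+163 > 205 → valid
(210,325,568): 210+325 ≤ 568 → not valid
(242,409,678): 242+409 ≤ 678 → not valid
(137,179,311): 137+179 > 311 → valid
(43,384,470): 43+384 ≤ 470 → not valid
2 of the 7 triples form a triangle.

2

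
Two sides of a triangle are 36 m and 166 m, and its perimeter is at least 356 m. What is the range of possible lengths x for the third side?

154 ≤ x < 202

Triangle inequality alone gives 130 < x < 202.
The perimeter condition gives x ≥ 356 − 36 − 166 = 154.
Intersecting the two: 154 ≤ x < 202.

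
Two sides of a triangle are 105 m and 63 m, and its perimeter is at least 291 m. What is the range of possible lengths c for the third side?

123 ≤ c < 168 m

Triangle inequality alone gives 42 < c < 168.
The perimeter condition gives c ≥ 291 − 105 − 63 = 123.
Intersecting the two: 123 ≤ c < 168.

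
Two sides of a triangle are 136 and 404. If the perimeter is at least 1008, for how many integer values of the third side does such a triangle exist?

72

Triangle inequality: 268 < x < 540. Perimeter ≥ 1008 gives x ≥ 1008 − 136 − 404 = 468.
So 468 ≤ x < 540; integers 468 through 539: 72 values.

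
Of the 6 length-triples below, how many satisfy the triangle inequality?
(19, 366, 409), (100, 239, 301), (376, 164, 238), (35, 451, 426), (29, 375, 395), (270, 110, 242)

5

(19,366,409): 19+366 ≤ 409 → not valid
(100,239,301): 100+239 > 301 → valid
(164,238,376): 164+238 > 376 → valid
(35,426,451): 35+426 > 451 → valid
(29,375,395): 29+375 > 395 → valid
(110,242,270): 110+242 > 270 → valid
5 of the 6 triples form a triangle.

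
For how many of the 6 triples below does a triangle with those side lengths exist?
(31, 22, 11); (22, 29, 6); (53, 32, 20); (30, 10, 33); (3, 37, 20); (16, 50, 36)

3

(11,22,31): 11+22 > 31 → valid
(6,22,29): 6+22 ≤ 29 → not valid
(20,32,53): 20+32 ≤ 53 → not valid
(10,30,33): 10+30 > 33 → valid
(3,20,37): 3+20 ≤ 37 → not valid
(16,36,50): 16+36 > 50 → valid
3 of the 6 triples form a triangle.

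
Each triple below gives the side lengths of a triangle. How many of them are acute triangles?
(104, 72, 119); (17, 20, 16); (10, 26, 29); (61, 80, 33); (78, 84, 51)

(104,72,119): 72²+104² = 16000 > 14161 = 119² → acute
(17,20,16): 16²+17² = 545 > 400 = 20² → acute
(10,26,29): 10²+26² = 776 < 841 = 29² → obtuse
(61,80,33): 33²+61² = 4810 < 6400 = 80² → obtuse
(78,84,51): 51²+78² = 8685 > 7056 = 84² → acute
3 of the 5 are acute.

3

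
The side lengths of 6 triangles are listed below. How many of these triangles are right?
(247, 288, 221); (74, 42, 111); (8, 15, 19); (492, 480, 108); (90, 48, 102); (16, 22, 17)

(247,288,221): 221²+247² = 109850 > 82944 = 288² → acute
(74,42,111): 42²+74² = 7240 < 12321 = 111² → obtuse
(8,15,19): 8²+15² = 289 < 361 = 19² → obtuse
(492,480,108): 108²+480² = 242064 = 492² → right
(90,48,102): 48²+90² = 10404 = 102² → right
(16,22,17): 16²+17² = 545 > 484 = 22² → acute
2 of the 6 are right.

2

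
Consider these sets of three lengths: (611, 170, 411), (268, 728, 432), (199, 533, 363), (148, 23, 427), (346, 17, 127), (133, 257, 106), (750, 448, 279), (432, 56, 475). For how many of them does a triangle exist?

(170,411,611): 170+411 ≤ 611 → not valid
(268,432,728): 268+432 ≤ 728 → not valid
(199,363,533): 199+363 > 533 → valid
(23,148,427): 23+148 ≤ 427 → not valid
(17,127,346): 17+127 ≤ 346 → not valid
(106,133,257): 106+133 ≤ 257 → not valid
(279,448,750): 279+448 ≤ 750 → not valid
(56,432,475): 56+432 > 475 → valid
2 of the 8 triples form a triangle.

2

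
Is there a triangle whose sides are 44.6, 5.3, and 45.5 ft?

Yes

The longest side is 45.5, and the other two sum to 49.9.
Since 49.9 > 45.5, the triangle inequality holds.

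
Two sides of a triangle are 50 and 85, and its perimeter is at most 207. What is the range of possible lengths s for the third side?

35 < s ≤ 72

Triangle inequality alone gives 35 < s < 135.
The perimeter condition gives s ≤ 207 − 50 − 85 = 72.
Intersecting the two: 35 < s ≤ 72.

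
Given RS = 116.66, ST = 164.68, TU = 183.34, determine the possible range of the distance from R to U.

The maximum is all hops collinear in one direction: 116.66 + 164.68 + 183.34 = 464.68.
The longest hop is 183.34; the others sum to 281.34. Since 183.34 ≤ 281.34, the path can fold back on itself completely, so the minimum distance is 0.

0 ≤ RU ≤ 464.68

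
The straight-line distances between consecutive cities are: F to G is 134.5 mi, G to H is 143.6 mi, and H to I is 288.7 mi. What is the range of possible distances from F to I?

The maximum is all hops collinear in one direction: 134.5 + 143.6 + 288.7 = 566.8.
The longest hop is 288.7; the others sum to 278.1. Folding the others back against it leaves at least 288.7 − 278.1 = 10.6.

10.6 ≤ FI ≤ 566.8 mi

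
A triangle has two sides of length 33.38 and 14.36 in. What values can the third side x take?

By the triangle inequality, x must be less than 33.38 + 14.36 = 47.74 and greater than |33.38 − 14.36| = 19.02.

19.02 < x < 47.74 (in)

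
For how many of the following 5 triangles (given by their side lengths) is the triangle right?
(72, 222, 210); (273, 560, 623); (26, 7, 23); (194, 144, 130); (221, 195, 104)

(72,222,210): 72²+210² = 49284 = 222² → right
(273,560,623): 273²+560² = 388129 = 623² → right
(26,7,23): 7²+23² = 578 < 676 = 26² → obtuse
(194,144,130): 130²+144² = 37636 = 194² → right
(221,195,104): 104²+195² = 48841 = 221² → right
4 of the 5 are right.

4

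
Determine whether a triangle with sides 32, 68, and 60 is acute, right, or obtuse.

right

Compare the square of the longest side to the sum of squares of the other two: 32² + 60² = 4624 = 68².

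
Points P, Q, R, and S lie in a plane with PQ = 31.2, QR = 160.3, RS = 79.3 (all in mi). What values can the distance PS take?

The maximum is all hops collinear in one direction: 31.2 + 160.3 + 79.3 = 270.8.
The longest hop is 160.3; the others sum to 110.5. Folding the others back against it leaves at least 160.3 − 110.5 = 49.8.

49.8 ≤ PS ≤ 270.8 mi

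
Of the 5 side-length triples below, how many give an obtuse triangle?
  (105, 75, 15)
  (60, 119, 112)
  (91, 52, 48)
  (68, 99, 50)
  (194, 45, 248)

2

(105,75,15): 15+75 ≤ 105, not a triangle
(60,119,112): 60²+112² = 16144 > 14161 = 119² → acute
(91,52,48): 48²+52² = 5008 < 8281 = 91² → obtuse
(68,99,50): 50²+68² = 7124 < 9801 = 99² → obtuse
(194,45,248): 45+194 ≤ 248, not a triangle
2 of the 5 are obtuse.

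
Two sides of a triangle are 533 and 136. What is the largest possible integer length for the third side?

The third side must be strictly less than 533 + 136 = 669.
The largest integer below 669 is 668.

668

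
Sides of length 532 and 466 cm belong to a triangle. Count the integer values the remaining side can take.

931

The third side lies in the open interval (66, 998).
Integers from 67 to 997 inclusive: 997 − 67 + 1 = 931.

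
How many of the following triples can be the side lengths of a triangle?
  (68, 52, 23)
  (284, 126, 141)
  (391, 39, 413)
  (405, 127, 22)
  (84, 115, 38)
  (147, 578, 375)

3

(23,52,68): 23+52 > 68 → valid
(126,141,284): 126+141 ≤ 284 → not valid
(39,391,413): 39+391 > 413 → valid
(22,127,405): 22+127 ≤ 405 → not valid
(38,84,115): 38+84 > 115 → valid
(147,375,578): 147+375 ≤ 578 → not valid
3 of the 6 triples form a triangle.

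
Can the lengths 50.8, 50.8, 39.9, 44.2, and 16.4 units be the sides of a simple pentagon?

A pentagon exists iff every side is shorter than the sum of the others — equivalently, the longest side is less than the sum of the rest.
Longest side 50.8 < 151.3 (sum of the remaining 4), so yes.

Yes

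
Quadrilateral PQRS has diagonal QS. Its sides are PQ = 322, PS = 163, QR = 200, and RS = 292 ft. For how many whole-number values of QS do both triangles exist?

From triangle PQS: 159 < QS < 485.
From triangle RQS: 92 < QS < 492.
Intersection: 159 < QS < 485, so integers 160 through 484: 325 values.

325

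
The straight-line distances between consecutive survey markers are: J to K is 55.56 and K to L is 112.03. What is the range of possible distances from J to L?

56.47 ≤ JL ≤ 167.59

By the triangle inequality, |55.56 − 112.03| ≤ JL ≤ 55.56 + 112.03.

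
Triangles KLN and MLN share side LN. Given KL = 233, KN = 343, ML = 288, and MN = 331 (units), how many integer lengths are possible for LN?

465

From triangle KLN: 110 < LN < 576.
From triangle MLN: 43 < LN < 619.
Intersection: 110 < LN < 576, so integers 111 through 575: 465 values.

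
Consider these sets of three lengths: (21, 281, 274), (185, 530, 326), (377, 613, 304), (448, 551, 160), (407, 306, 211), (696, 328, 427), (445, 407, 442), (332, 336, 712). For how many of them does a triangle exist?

(21,274,281): 21+274 > 281 → valid
(185,326,530): 185+326 ≤ 530 → not valid
(304,377,613): 304+377 > 613 → valid
(160,448,551): 160+448 > 551 → valid
(211,306,407): 211+306 > 407 → valid
(328,427,696): 328+427 > 696 → valid
(407,442,445): 407+442 > 445 → valid
(332,336,712): 332+336 ≤ 712 → not valid
6 of the 8 triples form a triangle.

6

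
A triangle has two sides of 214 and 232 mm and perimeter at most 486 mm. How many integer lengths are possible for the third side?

22

Triangle inequality: 18 < x < 446. Perimeter ≤ 486 gives x ≤ 486 − 214 − 232 = 40.
So 18 < x ≤ 40; integers 19 through 40: 22 values.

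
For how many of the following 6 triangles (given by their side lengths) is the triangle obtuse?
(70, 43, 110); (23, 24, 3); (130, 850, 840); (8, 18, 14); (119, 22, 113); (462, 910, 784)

4

(70,43,110): 43²+70² = 6749 < 12100 = 110² → obtuse
(23,24,3): 3²+23² = 538 < 576 = 24² → obtuse
(130,850,840): 130²+840² = 722500 = 850² → right
(8,18,14): 8²+14² = 260 < 324 = 18² → obtuse
(119,22,113): 22²+113² = 13253 < 14161 = 119² → obtuse
(462,910,784): 462²+784² = 828100 = 910² → right
4 of the 6 are obtuse.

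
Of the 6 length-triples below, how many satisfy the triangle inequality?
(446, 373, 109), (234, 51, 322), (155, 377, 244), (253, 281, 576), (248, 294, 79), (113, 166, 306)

(109,373,446): 109+373 > 446 → valid
(51,234,322): 51+234 ≤ 322 → not valid
(155,244,377): 155+244 > 377 → valid
(253,281,576): 253+281 ≤ 576 → not valid
(79,248,294): 79+248 > 294 → valid
(113,166,306): 113+166 ≤ 306 → not valid
3 of the 6 triples form a triangle.

3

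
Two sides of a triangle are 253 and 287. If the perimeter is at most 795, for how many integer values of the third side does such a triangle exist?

221

Triangle inequality: 34 < x < 540. Perimeter ≤ 795 gives x ≤ 795 − 253 − 287 = 255.
So 34 < x ≤ 255; integers 35 through 255: 221 values.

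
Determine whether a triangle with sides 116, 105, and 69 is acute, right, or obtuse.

acute

Compare the square of the longest side to the sum of squares of the other two: 69² + 105² = 15786 > 13456 = 116².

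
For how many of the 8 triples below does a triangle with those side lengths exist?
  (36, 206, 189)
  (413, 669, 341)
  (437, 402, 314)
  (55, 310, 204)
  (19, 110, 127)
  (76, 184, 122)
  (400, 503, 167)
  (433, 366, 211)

(36,189,206): 36+189 > 206 → valid
(341,413,669): 341+413 > 669 → valid
(314,402,437): 314+402 > 437 → valid
(55,204,310): 55+204 ≤ 310 → not valid
(19,110,127): 19+110 > 127 → valid
(76,122,184): 76+122 > 184 → valid
(167,400,503): 167+400 > 503 → valid
(211,366,433): 211+366 > 433 → valid
7 of the 8 triples form a triangle.

7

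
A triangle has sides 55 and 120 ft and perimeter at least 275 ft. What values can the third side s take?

100 ≤ s < 175 ft

Triangle inequality alone gives 65 < s < 175.
The perimeter condition gives s ≥ 275 − 55 − 120 = 100.
Intersecting the two: 100 ≤ s < 175.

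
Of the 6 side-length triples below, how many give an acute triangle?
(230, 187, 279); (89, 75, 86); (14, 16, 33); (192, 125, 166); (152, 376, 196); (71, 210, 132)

3

(230,187,279): 187²+230² = 87869 > 77841 = 279² → acute
(89,75,86): 75²+86² = 13021 > 7921 = 89² → acute
(14,16,33): 14+16 ≤ 33, not a triangle
(192,125,166): 125²+166² = 43181 > 36864 = 192² → acute
(152,376,196): 152+196 ≤ 376, not a triangle
(71,210,132): 71+132 ≤ 210, not a triangle
3 of the 6 are acute.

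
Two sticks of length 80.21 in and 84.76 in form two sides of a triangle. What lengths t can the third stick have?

4.55 < t < 164.97

By the triangle inequality, t must be less than 80.21 + 84.76 = 164.97 and greater than |80.21 − 84.76| = 4.55.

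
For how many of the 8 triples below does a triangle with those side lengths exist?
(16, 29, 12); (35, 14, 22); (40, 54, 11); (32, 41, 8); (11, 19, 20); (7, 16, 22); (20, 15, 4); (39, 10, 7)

(12,16,29): 12+16 ≤ 29 → not valid
(14,22,35): 14+22 > 35 → valid
(11,40,54): 11+40 ≤ 54 → not valid
(8,32,41): 8+32 ≤ 41 → not valid
(11,19,20): 11+19 > 20 → valid
(7,16,22): 7+16 > 22 → valid
(4,15,20): 4+15 ≤ 20 → not valid
(7,10,39): 7+10 ≤ 39 → not valid
3 of the 8 triples form a triangle.

3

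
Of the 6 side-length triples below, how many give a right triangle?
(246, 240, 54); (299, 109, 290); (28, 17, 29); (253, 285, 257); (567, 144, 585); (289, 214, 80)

2

(246,240,54): 54²+240² = 60516 = 246² → right
(299,109,290): 109²+290² = 95981 > 89401 = 299² → acute
(28,17,29): 17²+28² = 1073 > 841 = 29² → acute
(253,285,257): 253²+257² = 130058 > 81225 = 285² → acute
(567,144,585): 144²+567² = 342225 = 585² → right
(289,214,80): 80²+214² = 52196 < 83521 = 289² → obtuse
2 of the 6 are right.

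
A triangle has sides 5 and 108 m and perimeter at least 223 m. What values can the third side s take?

110 ≤ s < 113 m

Triangle inequality alone gives 103 < s < 113.
The perimeter condition gives s ≥ 223 − 5 − 108 = 110.
Intersecting the two: 110 ≤ s < 113.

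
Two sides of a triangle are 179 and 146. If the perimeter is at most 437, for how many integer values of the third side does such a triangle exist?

79

Triangle inequality: 33 < x < 325. Perimeter ≤ 437 gives x ≤ 437 − 179 − 146 = 112.
So 33 < x ≤ 112; integers 34 through 112: 79 values.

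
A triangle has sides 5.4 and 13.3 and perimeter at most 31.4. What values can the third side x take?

Triangle inequality alone gives 7.9 < x < 18.7.
The perimeter condition gives x ≤ 31.4 − 5.4 − 13.3 = 12.7.
Intersecting the two: 7.9 < x ≤ 12.7.

7.9 < x ≤ 12.7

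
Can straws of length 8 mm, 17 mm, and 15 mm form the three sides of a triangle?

Yes

The longest side is 17, and the other two sum to 23.
Since 23 > 17, the triangle inequality holds.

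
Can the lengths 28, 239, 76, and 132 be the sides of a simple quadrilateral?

No

For a quadrilateral, each side must be shorter than the sum of the others.
Here the longest side is 239, but the remaining 3 sides sum to only 236.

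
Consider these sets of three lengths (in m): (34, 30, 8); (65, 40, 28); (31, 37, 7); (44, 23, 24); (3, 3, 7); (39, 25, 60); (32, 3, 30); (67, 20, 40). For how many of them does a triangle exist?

6

(8,30,34): 8+30 > 34 → valid
(28,40,65): 28+40 > 65 → valid
(7,31,37): 7+31 > 37 → valid
(23,24,44): 23+24 > 44 → valid
(3,3,7): 3+3 ≤ 7 → not valid
(25,39,60): 25+39 > 60 → valid
(3,30,32): 3+30 > 32 → valid
(20,40,67): 20+40 ≤ 67 → not valid
6 of the 8 triples form a triangle.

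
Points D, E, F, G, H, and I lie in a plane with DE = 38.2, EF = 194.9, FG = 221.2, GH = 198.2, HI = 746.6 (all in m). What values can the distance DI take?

The maximum is all hops collinear in one direction: 38.2 + 194.9 + 221.2 + 198.2 + 746.6 = 1399.1.
The longest hop is 746.6; the others sum to 652.5. Folding the others back against it leaves at least 746.6 − 652.5 = 94.1.

94.1 ≤ DI ≤ 1399.1 m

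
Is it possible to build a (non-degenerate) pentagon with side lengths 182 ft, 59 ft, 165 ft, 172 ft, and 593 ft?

No

For a pentagon, each side must be shorter than the sum of the others.
Here the longest side is 593, but the remaining 4 sides sum to only 578.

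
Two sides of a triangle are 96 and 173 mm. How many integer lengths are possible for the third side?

The third side lies in the open interval (77, 269).
Integers from 78 to 268 inclusive: 268 − 78 + 1 = 191.

191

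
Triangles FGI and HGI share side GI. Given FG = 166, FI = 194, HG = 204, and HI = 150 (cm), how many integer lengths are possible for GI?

From triangle FGI: 28 < GI < 360.
From triangle HGI: 54 < GI < 354.
Intersection: 54 < GI < 354, so integers 55 through 353: 299 values.

299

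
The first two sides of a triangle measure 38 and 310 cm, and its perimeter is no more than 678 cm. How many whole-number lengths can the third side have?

Triangle inequality: 272 < x < 348. Perimeter ≤ 678 gives x ≤ 678 − 38 − 310 = 330.
So 272 < x ≤ 330; integers 273 through 330: 58 values.

58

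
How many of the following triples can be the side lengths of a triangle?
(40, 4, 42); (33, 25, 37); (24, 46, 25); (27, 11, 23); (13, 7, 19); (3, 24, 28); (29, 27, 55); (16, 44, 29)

7

(4,40,42): 4+40 > 42 → valid
(25,33,37): 25+33 > 37 → valid
(24,25,46): 24+25 > 46 → valid
(11,23,27): 11+23 > 27 → valid
(7,13,19): 7+13 > 19 → valid
(3,24,28): 3+24 ≤ 28 → not valid
(27,29,55): 27+29 > 55 → valid
(16,29,44): 16+29 > 44 → valid
7 of the 8 triples form a triangle.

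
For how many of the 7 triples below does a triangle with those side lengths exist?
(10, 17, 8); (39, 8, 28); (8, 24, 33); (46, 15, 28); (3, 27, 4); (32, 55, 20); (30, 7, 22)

1

(8,10,17): 8+10 > 17 → valid
(8,28,39): 8+28 ≤ 39 → not valid
(8,24,33): 8+24 ≤ 33 → not valid
(15,28,46): 15+28 ≤ 46 → not valid
(3,4,27): 3+4 ≤ 27 → not valid
(20,32,55): 20+32 ≤ 55 → not valid
(7,22,30): 7+22 ≤ 30 → not valid
1 of the 7 triples forms a triangle.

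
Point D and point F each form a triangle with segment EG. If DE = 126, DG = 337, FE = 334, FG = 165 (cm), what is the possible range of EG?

211 < EG < 463

From triangle DEG: |126 − 337| < EG < 126 + 337, i.e. 211 < EG < 463.
From triangle FEG: 169 < EG < 499.
Both must hold, so EG lies in the intersection.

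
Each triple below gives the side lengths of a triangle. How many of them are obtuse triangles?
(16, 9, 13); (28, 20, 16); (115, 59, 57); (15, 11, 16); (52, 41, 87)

(16,9,13): 9²+13² = 250 < 256 = 16² → obtuse
(28,20,16): 16²+20² = 656 < 784 = 28² → obtuse
(115,59,57): 57²+59² = 6730 < 13225 = 115² → obtuse
(15,11,16): 11²+15² = 346 > 256 = 16² → acute
(52,41,87): 41²+52² = 4385 < 7569 = 87² → obtuse
4 of the 5 are obtuse.

4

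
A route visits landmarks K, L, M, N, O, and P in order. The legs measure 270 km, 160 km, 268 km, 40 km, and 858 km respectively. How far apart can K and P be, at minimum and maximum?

120 ≤ KP ≤ 1596 km

The maximum is all hops collinear in one direction: 270 + 160 + 268 + 40 + 858 = 1596.
The longest hop is 858; the others sum to 738. Folding the others back against it leaves at least 858 − 738 = 120.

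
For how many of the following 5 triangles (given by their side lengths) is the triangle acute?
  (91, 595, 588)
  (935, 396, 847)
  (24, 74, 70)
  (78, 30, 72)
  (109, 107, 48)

(91,595,588): 91²+588² = 354025 = 595² → right
(935,396,847): 396²+847² = 874225 = 935² → right
(24,74,70): 24²+70² = 5476 = 74² → right
(78,30,72): 30²+72² = 6084 = 78² → right
(109,107,48): 48²+107² = 13753 > 11881 = 109² → acute
1 of the 5 is acute.

1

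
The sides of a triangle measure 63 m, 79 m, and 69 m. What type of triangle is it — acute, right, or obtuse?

Compare the square of the longest side to the sum of squares of the other two: 63² + 69² = 8730 > 6241 = 79².

acute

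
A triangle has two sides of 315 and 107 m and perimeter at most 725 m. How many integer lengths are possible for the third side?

95

Triangle inequality: 208 < x < 422. Perimeter ≤ 725 gives x ≤ 725 − 315 − 107 = 303.
So 208 < x ≤ 303; integers 209 through 303: 95 values.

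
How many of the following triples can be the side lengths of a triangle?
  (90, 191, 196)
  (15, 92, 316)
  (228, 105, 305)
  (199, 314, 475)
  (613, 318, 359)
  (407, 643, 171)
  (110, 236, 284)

5

(90,191,196): 90+191 > 196 → valid
(15,92,316): 15+92 ≤ 316 → not valid
(105,228,305): 105+228 > 305 → valid
(199,314,475): 199+314 > 475 → valid
(318,359,613): 318+359 > 613 → valid
(171,407,643): 171+407 ≤ 643 → not valid
(110,236,284): 110+236 > 284 → valid
5 of the 7 triples form a triangle.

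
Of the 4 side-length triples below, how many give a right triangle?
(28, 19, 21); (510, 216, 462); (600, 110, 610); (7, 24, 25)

3

(28,19,21): 19²+21² = 802 > 784 = 28² → acute
(510,216,462): 216²+462² = 260100 = 510² → right
(600,110,610): 110²+600² = 372100 = 610² → right
(7,24,25): 7²+24² = 625 = 25² → right
3 of the 4 are right.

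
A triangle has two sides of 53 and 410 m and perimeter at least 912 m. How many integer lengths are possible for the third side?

14

Triangle inequality: 357 < x < 463. Perimeter ≥ 912 gives x ≥ 912 − 53 − 410 = 449.
So 449 ≤ x < 463; integers 449 through 462: 14 values.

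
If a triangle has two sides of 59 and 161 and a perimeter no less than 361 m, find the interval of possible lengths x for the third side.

141 ≤ x < 220 m

Triangle inequality alone gives 102 < x < 220.
The perimeter condition gives x ≥ 361 − 59 − 161 = 141.
Intersecting the two: 141 ≤ x < 220.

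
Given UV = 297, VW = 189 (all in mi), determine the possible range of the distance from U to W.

108 ≤ UW ≤ 486 mi

By the triangle inequality, |297 − 189| ≤ UW ≤ 297 + 189.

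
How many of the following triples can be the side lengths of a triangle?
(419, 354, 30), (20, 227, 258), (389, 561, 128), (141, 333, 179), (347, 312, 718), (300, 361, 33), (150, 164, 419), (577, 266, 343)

1

(30,354,419): 30+354 ≤ 419 → not valid
(20,227,258): 20+227 ≤ 258 → not valid
(128,389,561): 128+389 ≤ 561 → not valid
(141,179,333): 141+179 ≤ 333 → not valid
(312,347,718): 312+347 ≤ 718 → not valid
(33,300,361): 33+300 ≤ 361 → not valid
(150,164,419): 150+164 ≤ 419 → not valid
(266,343,577): 266+343 > 577 → valid
1 of the 8 triples forms a triangle.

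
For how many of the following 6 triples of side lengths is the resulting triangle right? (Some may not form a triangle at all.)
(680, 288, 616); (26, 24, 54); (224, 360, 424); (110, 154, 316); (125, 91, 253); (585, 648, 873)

3

(680,288,616): 288²+616² = 462400 = 680² → right
(26,24,54): 24+26 ≤ 54, not a triangle
(224,360,424): 224²+360² = 179776 = 424² → right
(110,154,316): 110+154 ≤ 316, not a triangle
(125,91,253): 91+125 ≤ 253, not a triangle
(585,648,873): 585²+648² = 762129 = 873² → right
3 of the 6 are right.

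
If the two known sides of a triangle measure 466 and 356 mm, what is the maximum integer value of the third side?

The third side must be strictly less than 466 + 356 = 822.
The largest integer below 822 is 821.

821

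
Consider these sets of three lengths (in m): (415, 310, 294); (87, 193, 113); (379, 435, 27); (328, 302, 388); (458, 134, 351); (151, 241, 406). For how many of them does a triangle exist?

(294,310,415): 294+310 > 415 → valid
(87,113,193): 87+113 > 193 → valid
(27,379,435): 27+379 ≤ 435 → not valid
(302,328,388): 302+328 > 388 → valid
(134,351,458): 134+351 > 458 → valid
(151,241,406): 151+241 ≤ 406 → not valid
4 of the 6 triples form a triangle.

4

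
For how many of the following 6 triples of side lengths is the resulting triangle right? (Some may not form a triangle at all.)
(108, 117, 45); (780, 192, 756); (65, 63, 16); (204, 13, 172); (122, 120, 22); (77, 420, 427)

5

(108,117,45): 45²+108² = 13689 = 117² → right
(780,192,756): 192²+756² = 608400 = 780² → right
(65,63,16): 16²+63² = 4225 = 65² → right
(204,13,172): 13+172 ≤ 204, not a triangle
(122,120,22): 22²+120² = 14884 = 122² → right
(77,420,427): 77²+420² = 182329 = 427² → right
5 of the 6 are right.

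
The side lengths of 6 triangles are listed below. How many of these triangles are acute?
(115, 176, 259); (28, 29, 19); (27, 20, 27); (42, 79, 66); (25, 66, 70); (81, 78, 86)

4

(115,176,259): 115²+176² = 44201 < 67081 = 259² → obtuse
(28,29,19): 19²+28² = 1145 > 841 = 29² → acute
(27,20,27): 20²+27² = 1129 > 729 = 27² → acute
(42,79,66): 42²+66² = 6120 < 6241 = 79² → obtuse
(25,66,70): 25²+66² = 4981 > 4900 = 70² → acute
(81,78,86): 78²+81² = 12645 > 7396 = 86² → acute
4 of the 6 are acute.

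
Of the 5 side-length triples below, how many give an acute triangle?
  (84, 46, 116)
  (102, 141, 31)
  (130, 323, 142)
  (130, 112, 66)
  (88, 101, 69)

(84,46,116): 46²+84² = 9172 < 13456 = 116² → obtuse
(102,141,31): 31+102 ≤ 141, not a triangle
(130,323,142): 130+142 ≤ 323, not a triangle
(130,112,66): 66²+112² = 16900 = 130² → right
(88,101,69): 69²+88² = 12505 > 10201 = 101² → acute
1 of the 5 is acute.

1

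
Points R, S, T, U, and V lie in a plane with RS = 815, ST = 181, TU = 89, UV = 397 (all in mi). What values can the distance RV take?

The maximum is all hops collinear in one direction: 815 + 181 + 89 + 397 = 1482.
The longest hop is 815; the others sum to 667. Folding the others back against it leaves at least 815 − 667 = 148.

148 ≤ RV ≤ 1482 mi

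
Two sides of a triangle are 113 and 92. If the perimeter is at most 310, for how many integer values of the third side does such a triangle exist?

Triangle inequality: 21 < x < 205. Perimeter ≤ 310 gives x ≤ 310 − 113 − 92 = 105.
So 21 < x ≤ 105; integers 22 through 105: 84 values.

84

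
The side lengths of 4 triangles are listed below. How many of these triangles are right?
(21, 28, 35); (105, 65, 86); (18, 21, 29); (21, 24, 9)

1

(21,28,35): 21²+28² = 1225 = 35² → right
(105,65,86): 65²+86² = 11621 > 11025 = 105² → acute
(18,21,29): 18²+21² = 765 < 841 = 29² → obtuse
(21,24,9): 9²+21² = 522 < 576 = 24² → obtuse
1 of the 4 is right.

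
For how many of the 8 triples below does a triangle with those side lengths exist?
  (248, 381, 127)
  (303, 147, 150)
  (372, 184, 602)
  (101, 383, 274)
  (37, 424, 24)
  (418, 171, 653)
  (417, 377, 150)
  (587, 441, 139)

(127,248,381): 127+248 ≤ 381 → not valid
(147,150,303): 147+150 ≤ 303 → not valid
(184,372,602): 184+372 ≤ 602 → not valid
(101,274,383): 101+274 ≤ 383 → not valid
(24,37,424): 24+37 ≤ 424 → not valid
(171,418,653): 171+418 ≤ 653 → not valid
(150,377,417): 150+377 > 417 → valid
(139,441,587): 139+441 ≤ 587 → not valid
1 of the 8 triples forms a triangle.

1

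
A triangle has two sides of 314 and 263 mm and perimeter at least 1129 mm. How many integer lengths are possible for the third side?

25

Triangle inequality: 51 < x < 577. Perimeter ≥ 1129 gives x ≥ 1129 − 314 − 263 = 552.
So 552 ≤ x < 577; integers 552 through 576: 25 values.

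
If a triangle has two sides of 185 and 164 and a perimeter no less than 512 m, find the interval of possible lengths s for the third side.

Triangle inequality alone gives 21 < s < 349.
The perimeter condition gives s ≥ 512 − 185 − 164 = 163.
Intersecting the two: 163 ≤ s < 349.

163 ≤ s < 349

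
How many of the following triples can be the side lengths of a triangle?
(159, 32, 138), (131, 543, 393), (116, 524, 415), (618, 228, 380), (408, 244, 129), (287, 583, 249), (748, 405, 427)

(32,138,159): 32+138 > 159 → valid
(131,393,543): 131+393 ≤ 543 → not valid
(116,415,524): 116+415 > 524 → valid
(228,380,618): 228+380 ≤ 618 → not valid
(129,244,408): 129+244 ≤ 408 → not valid
(249,287,583): 249+287 ≤ 583 → not valid
(405,427,748): 405+427 > 748 → valid
3 of the 7 triples form a triangle.

3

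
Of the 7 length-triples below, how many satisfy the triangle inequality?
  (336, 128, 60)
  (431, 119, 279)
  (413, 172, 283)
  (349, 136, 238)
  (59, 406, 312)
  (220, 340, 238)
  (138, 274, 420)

3

(60,128,336): 60+128 ≤ 336 → not valid
(119,279,431): 119+279 ≤ 431 → not valid
(172,283,413): 172+283 > 413 → valid
(136,238,349): 136+238 > 349 → valid
(59,312,406): 59+312 ≤ 406 → not valid
(220,238,340): 220+238 > 340 → valid
(138,274,420): 138+274 ≤ 420 → not valid
3 of the 7 triples form a triangle.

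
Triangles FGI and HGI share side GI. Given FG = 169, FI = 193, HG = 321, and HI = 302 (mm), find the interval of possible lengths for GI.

24 < GI < 362

From triangle FGI: |169 − 193| < GI < 169 + 193, i.e. 24 < GI < 362.
From triangle HGI: 19 < GI < 623.
Both must hold, so GI lies in the intersection.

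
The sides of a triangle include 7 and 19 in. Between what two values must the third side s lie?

By the triangle inequality, s must be less than 7 + 19 = 26 and greater than |7 − 19| = 12.

12 < s < 26 (in)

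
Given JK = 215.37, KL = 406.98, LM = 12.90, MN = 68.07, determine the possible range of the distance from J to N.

The maximum is all hops collinear in one direction: 215.37 + 406.98 + 12.90 + 68.07 = 703.32.
The longest hop is 406.98; the others sum to 296.34. Folding the others back against it leaves at least 406.98 − 296.34 = 110.64.

110.64 ≤ JN ≤ 703.32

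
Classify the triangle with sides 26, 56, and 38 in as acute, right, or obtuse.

obtuse

Compare the square of the longest side to the sum of squares of the other two: 26² + 38² = 2120 < 3136 = 56².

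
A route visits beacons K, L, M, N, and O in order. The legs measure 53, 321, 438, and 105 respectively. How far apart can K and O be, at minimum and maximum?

The maximum is all hops collinear in one direction: 53 + 321 + 438 + 105 = 917.
The longest hop is 438; the others sum to 479. Since 438 ≤ 479, the path can fold back on itself completely, so the minimum distance is 0.

0 ≤ KO ≤ 917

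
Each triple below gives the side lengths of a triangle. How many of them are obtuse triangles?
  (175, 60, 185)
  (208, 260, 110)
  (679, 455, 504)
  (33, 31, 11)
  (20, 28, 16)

3

(175,60,185): 60²+175² = 34225 = 185² → right
(208,260,110): 110²+208² = 55364 < 67600 = 260² → obtuse
(679,455,504): 455²+504² = 461041 = 679² → right
(33,31,11): 11²+31² = 1082 < 1089 = 33² → obtuse
(20,28,16): 16²+20² = 656 < 784 = 28² → obtuse
3 of the 5 are obtuse.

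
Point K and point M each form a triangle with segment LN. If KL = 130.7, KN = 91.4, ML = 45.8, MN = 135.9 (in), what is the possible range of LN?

90.1 < LN < 181.7

From triangle KLN: |130.7 − 91.4| < LN < 130.7 + 91.4, i.e. 39.3 < LN < 222.1.
From triangle MLN: 90.1 < LN < 181.7.
Both must hold, so LN lies in the intersection.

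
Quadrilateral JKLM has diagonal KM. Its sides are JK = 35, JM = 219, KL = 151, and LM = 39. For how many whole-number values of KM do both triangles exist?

From triangle JKM: 184 < KM < 254.
From triangle LKM: 112 < KM < 190.
Intersection: 184 < KM < 190, so integers 185 through 189: 5 values.

5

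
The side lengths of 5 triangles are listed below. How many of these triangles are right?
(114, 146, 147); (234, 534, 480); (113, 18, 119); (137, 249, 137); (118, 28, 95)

(114,146,147): 114²+146² = 34312 > 21609 = 147² → acute
(234,534,480): 234²+480² = 285156 = 534² → right
(113,18,119): 18²+113² = 13093 < 14161 = 119² → obtuse
(137,249,137): 137²+137² = 37538 < 62001 = 249² → obtuse
(118,28,95): 28²+95² = 9809 < 13924 = 118² → obtuse
1 of the 5 is right.

1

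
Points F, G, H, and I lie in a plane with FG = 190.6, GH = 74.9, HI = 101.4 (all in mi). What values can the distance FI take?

14.3 ≤ FI ≤ 366.9 mi

The maximum is all hops collinear in one direction: 190.6 + 74.9 + 101.4 = 366.9.
The longest hop is 190.6; the others sum to 176.3. Folding the others back against it leaves at least 190.6 − 176.3 = 14.3.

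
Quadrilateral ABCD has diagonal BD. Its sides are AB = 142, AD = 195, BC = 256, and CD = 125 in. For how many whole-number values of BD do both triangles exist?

205

From triangle ABD: 53 < BD < 337.
From triangle CBD: 131 < BD < 381.
Intersection: 131 < BD < 337, so integers 132 through 336: 205 values.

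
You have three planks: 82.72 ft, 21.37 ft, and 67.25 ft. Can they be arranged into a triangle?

Yes

The longest side is 82.72, and the other two sum to 88.62.
Since 88.62 > 82.72, the triangle inequality holds.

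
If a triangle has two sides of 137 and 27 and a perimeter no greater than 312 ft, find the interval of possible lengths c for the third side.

Triangle inequality alone gives 110 < c < 164.
The perimeter condition gives c ≤ 312 − 137 − 27 = 148.
Intersecting the two: 110 < c ≤ 148.

110 < c ≤ 148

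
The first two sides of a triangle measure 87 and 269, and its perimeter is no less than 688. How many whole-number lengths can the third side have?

24

Triangle inequality: 182 < x < 356. Perimeter ≥ 688 gives x ≥ 688 − 87 − 269 = 332.
So 332 ≤ x < 356; integers 332 through 355: 24 values.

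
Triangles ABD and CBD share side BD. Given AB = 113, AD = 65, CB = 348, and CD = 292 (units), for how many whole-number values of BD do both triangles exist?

121

From triangle ABD: 48 < BD < 178.
From triangle CBD: 56 < BD < 640.
Intersection: 56 < BD < 178, so integers 57 through 177: 121 values.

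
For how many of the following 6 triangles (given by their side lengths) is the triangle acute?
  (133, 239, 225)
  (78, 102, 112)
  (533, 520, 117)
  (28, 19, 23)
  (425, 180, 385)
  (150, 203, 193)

(133,239,225): 133²+225² = 68314 > 57121 = 239² → acute
(78,102,112): 78²+102² = 16488 > 12544 = 112² → acute
(533,520,117): 117²+520² = 284089 = 533² → right
(28,19,23): 19²+23² = 890 > 784 = 28² → acute
(425,180,385): 180²+385² = 180625 = 425² → right
(150,203,193): 150²+193² = 59749 > 41209 = 203² → acute
4 of the 6 are acute.

4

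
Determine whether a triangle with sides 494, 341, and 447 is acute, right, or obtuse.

Compare the square of the longest side to the sum of squares of the other two: 341² + 447² = 316090 > 244036 = 494².

acute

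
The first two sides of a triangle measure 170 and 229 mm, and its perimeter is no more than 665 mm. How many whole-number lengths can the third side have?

207

Triangle inequality: 59 < x < 399. Perimeter ≤ 665 gives x ≤ 665 − 170 − 229 = 266.
So 59 < x ≤ 266; integers 60 through 266: 207 values.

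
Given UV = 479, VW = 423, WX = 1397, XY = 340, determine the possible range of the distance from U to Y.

155 ≤ UY ≤ 2639

The maximum is all hops collinear in one direction: 479 + 423 + 1397 + 340 = 2639.
The longest hop is 1397; the others sum to 1242. Folding the others back against it leaves at least 1397 − 1242 = 155.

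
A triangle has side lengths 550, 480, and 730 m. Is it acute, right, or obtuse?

right

Compare the square of the longest side to the sum of squares of the other two: 480² + 550² = 532900 = 730².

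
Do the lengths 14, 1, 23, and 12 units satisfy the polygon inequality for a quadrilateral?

Yes

A quadrilateral exists iff every side is shorter than the sum of the others — equivalently, the longest side is less than the sum of the rest.
Longest side 23 < 27 (sum of the remaining 3), so yes.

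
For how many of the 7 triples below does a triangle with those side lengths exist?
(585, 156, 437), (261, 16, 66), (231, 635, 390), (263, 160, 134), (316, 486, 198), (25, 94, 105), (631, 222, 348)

(156,437,585): 156+437 > 585 → valid
(16,66,261): 16+66 ≤ 261 → not valid
(231,390,635): 231+390 ≤ 635 → not valid
(134,160,263): 134+160 > 263 → valid
(198,316,486): 198+316 > 486 → valid
(25,94,105): 25+94 > 105 → valid
(222,348,631): 222+348 ≤ 631 → not valid
4 of the 7 triples form a triangle.

4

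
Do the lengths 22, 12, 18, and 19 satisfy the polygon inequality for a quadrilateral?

Yes

A quadrilateral exists iff every side is shorter than the sum of the others — equivalently, the longest side is less than the sum of the rest.
Longest side 22 < 49 (sum of the remaining 3), so yes.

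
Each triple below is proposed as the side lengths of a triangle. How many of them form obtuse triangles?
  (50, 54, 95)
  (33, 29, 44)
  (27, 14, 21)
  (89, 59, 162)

3

(50,54,95): 50²+54² = 5416 < 9025 = 95² → obtuse
(33,29,44): 29²+33² = 1930 < 1936 = 44² → obtuse
(27,14,21): 14²+21² = 637 < 729 = 27² → obtuse
(89,59,162): 59+89 ≤ 162, not a triangle
3 of the 4 are obtuse.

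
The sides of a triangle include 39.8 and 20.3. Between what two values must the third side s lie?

19.5 < s < 60.1

By the triangle inequality, s must be less than 39.8 + 20.3 = 60.1 and greater than |39.8 − 20.3| = 19.5.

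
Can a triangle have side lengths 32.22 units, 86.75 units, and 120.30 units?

The longest side is 120.30, but the other two sum to only 118.97.
118.97 < 120.30, so the triangle inequality fails.

No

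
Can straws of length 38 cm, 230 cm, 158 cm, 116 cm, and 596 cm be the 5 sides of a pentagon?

For a pentagon, each side must be shorter than the sum of the others.
Here the longest side is 596, but the remaining 4 sides sum to only 542.

No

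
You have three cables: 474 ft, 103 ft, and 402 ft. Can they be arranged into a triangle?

The longest side is 474, and the other two sum to 505.
Since 505 > 474, the triangle inequality holds.

Yes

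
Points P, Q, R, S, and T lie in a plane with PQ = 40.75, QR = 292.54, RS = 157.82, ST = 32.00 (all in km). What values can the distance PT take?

The maximum is all hops collinear in one direction: 40.75 + 292.54 + 157.82 + 32.00 = 523.11.
The longest hop is 292.54; the others sum to 230.57. Folding the others back against it leaves at least 292.54 − 230.57 = 61.97.

61.97 ≤ PT ≤ 523.11 km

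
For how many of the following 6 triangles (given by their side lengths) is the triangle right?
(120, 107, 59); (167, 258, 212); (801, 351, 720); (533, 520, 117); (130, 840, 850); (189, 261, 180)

4

(120,107,59): 59²+107² = 14930 > 14400 = 120² → acute
(167,258,212): 167²+212² = 72833 > 66564 = 258² → acute
(801,351,720): 351²+720² = 641601 = 801² → right
(533,520,117): 117²+520² = 284089 = 533² → right
(130,840,850): 130²+840² = 722500 = 850² → right
(189,261,180): 180²+189² = 68121 = 261² → right
4 of the 6 are right.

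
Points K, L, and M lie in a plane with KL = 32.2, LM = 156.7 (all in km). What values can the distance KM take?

By the triangle inequality, |32.2 − 156.7| ≤ KM ≤ 32.2 + 156.7.

124.5 ≤ KM ≤ 188.9 km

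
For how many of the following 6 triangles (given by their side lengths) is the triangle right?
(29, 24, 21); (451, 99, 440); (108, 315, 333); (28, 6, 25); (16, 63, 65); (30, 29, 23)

3

(29,24,21): 21²+24² = 1017 > 841 = 29² → acute
(451,99,440): 99²+440² = 203401 = 451² → right
(108,315,333): 108²+315² = 110889 = 333² → right
(28,6,25): 6²+25² = 661 < 784 = 28² → obtuse
(16,63,65): 16²+63² = 4225 = 65² → right
(30,29,23): 23²+29² = 1370 > 900 = 30² → acute
3 of the 6 are right.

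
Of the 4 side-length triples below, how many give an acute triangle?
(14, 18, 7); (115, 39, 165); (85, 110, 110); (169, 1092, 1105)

1

(14,18,7): 7²+14² = 245 < 324 = 18² → obtuse
(115,39,165): 39+115 ≤ 165, not a triangle
(85,110,110): 85²+110² = 19325 > 12100 = 110² → acute
(169,1092,1105): 169²+1092² = 1221025 = 1105² → right
1 of the 4 is acute.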